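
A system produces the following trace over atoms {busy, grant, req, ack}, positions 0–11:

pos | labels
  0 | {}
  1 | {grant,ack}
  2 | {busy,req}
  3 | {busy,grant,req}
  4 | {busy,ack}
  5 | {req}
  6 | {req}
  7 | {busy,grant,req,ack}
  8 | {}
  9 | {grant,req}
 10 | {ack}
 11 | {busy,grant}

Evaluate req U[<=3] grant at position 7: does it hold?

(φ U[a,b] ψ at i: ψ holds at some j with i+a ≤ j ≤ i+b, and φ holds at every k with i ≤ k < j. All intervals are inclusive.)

Need some j in [7,10] with grant, and req at every k in [7,j-1].
  j=7: grant holds; no prefix to check → satisfied.

Holds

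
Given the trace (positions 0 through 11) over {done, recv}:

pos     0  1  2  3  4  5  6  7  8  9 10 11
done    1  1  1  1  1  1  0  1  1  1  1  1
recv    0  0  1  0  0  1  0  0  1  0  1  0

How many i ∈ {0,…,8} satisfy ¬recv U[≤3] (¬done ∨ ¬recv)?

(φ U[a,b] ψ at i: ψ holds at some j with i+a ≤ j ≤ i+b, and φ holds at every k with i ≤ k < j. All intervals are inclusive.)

6

Evaluate at each i in [0,8]:
  i=0: ✓ (rhs at j=0)
  i=1: ✓ (rhs at j=1)
  i=2: ✗ (lhs fails at k=2 before rhs at j=3)
  i=3: ✓ (rhs at j=3)
  i=4: ✓ (rhs at j=4)
  i=5: ✗ (lhs fails at k=5 before rhs at j=6)
  i=6: ✓ (rhs at j=6)
  i=7: ✓ (rhs at j=7)
  i=8: ✗ (lhs fails at k=8 before rhs at j=9)
Positions where it holds: {0, 1, 3, 4, 6, 7} → 6.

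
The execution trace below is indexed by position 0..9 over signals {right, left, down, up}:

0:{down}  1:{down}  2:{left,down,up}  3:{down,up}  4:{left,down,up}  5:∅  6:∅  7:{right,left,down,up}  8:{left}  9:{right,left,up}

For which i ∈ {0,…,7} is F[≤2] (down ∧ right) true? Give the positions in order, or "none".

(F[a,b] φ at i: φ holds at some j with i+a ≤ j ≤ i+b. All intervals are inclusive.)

5, 6, 7

Evaluate at each i in [0,7]:
  i=0: ✗ (none in [0,2])
  i=1: ✗ (none in [1,3])
  i=2: ✗ (none in [2,4])
  i=3: ✗ (none in [3,5])
  i=4: ✗ (none in [4,6])
  i=5: ✓ (witness j=7)
  i=6: ✓ (witness j=7)
  i=7: ✓ (witness j=7)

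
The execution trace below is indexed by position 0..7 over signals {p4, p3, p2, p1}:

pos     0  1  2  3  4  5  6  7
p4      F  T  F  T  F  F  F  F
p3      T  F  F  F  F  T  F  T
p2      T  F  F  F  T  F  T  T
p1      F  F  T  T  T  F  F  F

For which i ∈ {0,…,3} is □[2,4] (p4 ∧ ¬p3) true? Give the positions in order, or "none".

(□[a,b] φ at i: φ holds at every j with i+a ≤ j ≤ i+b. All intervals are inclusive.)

Evaluate at each i in [0,3]:
  i=0: ✗ (fails at j=2)
  i=1: ✗ (fails at j=4)
  i=2: ✗ (fails at j=4)
  i=3: ✗ (fails at j=5)

none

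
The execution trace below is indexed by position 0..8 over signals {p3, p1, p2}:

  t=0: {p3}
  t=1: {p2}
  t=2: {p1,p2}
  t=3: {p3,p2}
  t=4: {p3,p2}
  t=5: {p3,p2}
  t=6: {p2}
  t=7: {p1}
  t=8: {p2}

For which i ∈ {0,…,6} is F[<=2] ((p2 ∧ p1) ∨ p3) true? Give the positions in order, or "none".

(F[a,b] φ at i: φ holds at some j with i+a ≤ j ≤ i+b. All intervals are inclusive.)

0, 1, 2, 3, 4, 5

Evaluate at each i in [0,6]:
  i=0: ✓ (witness j=0)
  i=1: ✓ (witness j=2)
  i=2: ✓ (witness j=2)
  i=3: ✓ (witness j=3)
  i=4: ✓ (witness j=4)
  i=5: ✓ (witness j=5)
  i=6: ✗ (none in [6,8])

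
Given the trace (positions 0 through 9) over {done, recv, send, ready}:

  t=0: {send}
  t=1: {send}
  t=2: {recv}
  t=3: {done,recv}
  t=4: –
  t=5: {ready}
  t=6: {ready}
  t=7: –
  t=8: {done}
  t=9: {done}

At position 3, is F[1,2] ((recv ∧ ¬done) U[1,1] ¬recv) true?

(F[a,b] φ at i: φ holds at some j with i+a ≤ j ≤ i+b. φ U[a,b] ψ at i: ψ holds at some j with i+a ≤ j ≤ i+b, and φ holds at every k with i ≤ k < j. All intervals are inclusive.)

No

Check ((recv ∧ ¬done) U[1,1] ¬recv) at each j in [4,5]:
  j=4: fails
  j=5: fails
No position in the window satisfies it → formula fails.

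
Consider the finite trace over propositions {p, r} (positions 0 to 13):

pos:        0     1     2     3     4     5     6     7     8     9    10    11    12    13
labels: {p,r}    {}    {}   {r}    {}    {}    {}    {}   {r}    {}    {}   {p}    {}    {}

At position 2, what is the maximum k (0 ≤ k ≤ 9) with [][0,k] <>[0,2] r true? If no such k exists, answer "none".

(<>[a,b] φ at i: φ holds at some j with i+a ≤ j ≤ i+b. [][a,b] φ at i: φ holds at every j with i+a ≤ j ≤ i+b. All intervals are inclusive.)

1

<>[0,2] r must hold from j=2 onward; find where it first fails.
  j=2: holds
  j=3: holds
  j=4: fails
Holds on [2,3], so largest k = 1.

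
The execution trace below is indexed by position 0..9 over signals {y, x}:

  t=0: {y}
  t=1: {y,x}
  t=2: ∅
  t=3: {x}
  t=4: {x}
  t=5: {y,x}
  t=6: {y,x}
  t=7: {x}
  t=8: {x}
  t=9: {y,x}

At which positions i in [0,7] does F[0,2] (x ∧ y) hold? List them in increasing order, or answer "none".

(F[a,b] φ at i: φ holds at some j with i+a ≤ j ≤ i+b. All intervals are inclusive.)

0, 1, 3, 4, 5, 6, 7

Evaluate at each i in [0,7]:
  i=0: ✓ (witness j=1)
  i=1: ✓ (witness j=1)
  i=2: ✗ (none in [2,4])
  i=3: ✓ (witness j=5)
  i=4: ✓ (witness j=5)
  i=5: ✓ (witness j=5)
  i=6: ✓ (witness j=6)
  i=7: ✓ (witness j=9)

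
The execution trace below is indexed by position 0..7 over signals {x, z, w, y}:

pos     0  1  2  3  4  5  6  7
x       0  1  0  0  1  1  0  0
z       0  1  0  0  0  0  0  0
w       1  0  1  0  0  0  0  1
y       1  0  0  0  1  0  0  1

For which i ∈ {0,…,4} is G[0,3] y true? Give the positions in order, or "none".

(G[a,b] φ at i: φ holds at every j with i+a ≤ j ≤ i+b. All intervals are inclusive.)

none

Evaluate at each i in [0,4]:
  i=0: ✗ (fails at j=1)
  i=1: ✗ (fails at j=1)
  i=2: ✗ (fails at j=2)
  i=3: ✗ (fails at j=3)
  i=4: ✗ (fails at j=5)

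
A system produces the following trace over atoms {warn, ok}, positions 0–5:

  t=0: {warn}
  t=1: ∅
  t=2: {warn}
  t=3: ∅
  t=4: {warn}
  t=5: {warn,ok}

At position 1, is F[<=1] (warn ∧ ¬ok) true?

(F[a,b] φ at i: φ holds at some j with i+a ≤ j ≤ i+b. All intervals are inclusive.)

Check (warn ∧ ¬ok) at each j in [1,2]:
  j=1: false
  j=2: true
Found at j=2 → formula holds.

Yes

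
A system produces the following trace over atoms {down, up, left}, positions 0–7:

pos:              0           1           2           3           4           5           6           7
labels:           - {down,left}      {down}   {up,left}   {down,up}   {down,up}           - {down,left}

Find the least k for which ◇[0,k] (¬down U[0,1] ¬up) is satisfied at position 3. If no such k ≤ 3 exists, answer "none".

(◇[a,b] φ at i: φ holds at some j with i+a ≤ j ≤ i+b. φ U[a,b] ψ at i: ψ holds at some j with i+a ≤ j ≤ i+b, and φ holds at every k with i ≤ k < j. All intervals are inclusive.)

3

Scan j = 3,4,… for (¬down U[0,1] ¬up):
  j=3: fails
  j=4: fails
  j=5: fails
  j=6: holds
First hit at j=6, so smallest k = 6-3 = 3.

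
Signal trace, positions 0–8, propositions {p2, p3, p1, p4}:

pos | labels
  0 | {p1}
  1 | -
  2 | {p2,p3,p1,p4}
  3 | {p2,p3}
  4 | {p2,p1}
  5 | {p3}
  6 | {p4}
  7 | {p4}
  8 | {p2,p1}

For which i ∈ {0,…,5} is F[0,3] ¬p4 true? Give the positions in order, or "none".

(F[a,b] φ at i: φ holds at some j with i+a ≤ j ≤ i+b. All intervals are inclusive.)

0, 1, 2, 3, 4, 5

Evaluate at each i in [0,5]:
  i=0: ✓ (witness j=0)
  i=1: ✓ (witness j=1)
  i=2: ✓ (witness j=3)
  i=3: ✓ (witness j=3)
  i=4: ✓ (witness j=4)
  i=5: ✓ (witness j=5)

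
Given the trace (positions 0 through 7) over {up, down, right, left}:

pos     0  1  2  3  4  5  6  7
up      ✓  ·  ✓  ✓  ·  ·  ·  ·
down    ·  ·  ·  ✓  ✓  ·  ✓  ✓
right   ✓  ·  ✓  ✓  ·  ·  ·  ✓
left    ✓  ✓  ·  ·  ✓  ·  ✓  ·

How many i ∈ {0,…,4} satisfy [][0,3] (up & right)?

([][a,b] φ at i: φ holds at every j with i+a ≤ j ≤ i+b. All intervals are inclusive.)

Evaluate at each i in [0,4]:
  i=0: ✗ (fails at j=1)
  i=1: ✗ (fails at j=1)
  i=2: ✗ (fails at j=4)
  i=3: ✗ (fails at j=4)
  i=4: ✗ (fails at j=4)
Positions where it holds: {} → 0.

0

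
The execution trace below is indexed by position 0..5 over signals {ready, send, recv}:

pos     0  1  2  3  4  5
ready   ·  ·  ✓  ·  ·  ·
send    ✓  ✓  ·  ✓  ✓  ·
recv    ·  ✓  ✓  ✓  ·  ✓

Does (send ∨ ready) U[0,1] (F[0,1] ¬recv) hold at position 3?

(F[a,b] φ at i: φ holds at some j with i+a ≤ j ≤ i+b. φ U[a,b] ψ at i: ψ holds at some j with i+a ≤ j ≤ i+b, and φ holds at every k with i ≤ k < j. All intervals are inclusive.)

Holds

Need some j in [3,4] with F[0,1] ¬recv, and (send ∨ ready) at every k in [3,j-1].
  j=3: F[0,1] ¬recv holds; no prefix to check → satisfied.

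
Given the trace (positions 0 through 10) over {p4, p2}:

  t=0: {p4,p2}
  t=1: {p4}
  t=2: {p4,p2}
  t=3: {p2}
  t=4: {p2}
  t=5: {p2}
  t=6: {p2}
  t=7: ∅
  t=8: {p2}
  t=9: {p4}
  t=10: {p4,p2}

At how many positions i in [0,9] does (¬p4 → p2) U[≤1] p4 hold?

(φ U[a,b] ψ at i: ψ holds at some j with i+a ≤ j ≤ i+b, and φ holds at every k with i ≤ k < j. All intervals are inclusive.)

5

Evaluate at each i in [0,9]:
  i=0: ✓ (rhs at j=0)
  i=1: ✓ (rhs at j=1)
  i=2: ✓ (rhs at j=2)
  i=3: ✗ (no rhs in [3,4])
  i=4: ✗ (no rhs in [4,5])
  i=5: ✗ (no rhs in [5,6])
  i=6: ✗ (no rhs in [6,7])
  i=7: ✗ (no rhs in [7,8])
  i=8: ✓ (rhs at j=9; lhs holds on [8,8])
  i=9: ✓ (rhs at j=9)
Positions where it holds: {0, 1, 2, 8, 9} → 5.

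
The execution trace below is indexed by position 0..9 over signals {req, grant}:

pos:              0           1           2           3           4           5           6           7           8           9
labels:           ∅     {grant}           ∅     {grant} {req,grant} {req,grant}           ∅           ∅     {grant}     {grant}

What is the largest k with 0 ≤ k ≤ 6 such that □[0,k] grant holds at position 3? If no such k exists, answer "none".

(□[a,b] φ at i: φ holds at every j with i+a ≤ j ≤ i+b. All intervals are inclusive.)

2

grant must hold from j=3 onward; find where it first fails.
  j=3: holds
  j=4: holds
  j=5: holds
  j=6: fails
Holds on [3,5], so largest k = 2.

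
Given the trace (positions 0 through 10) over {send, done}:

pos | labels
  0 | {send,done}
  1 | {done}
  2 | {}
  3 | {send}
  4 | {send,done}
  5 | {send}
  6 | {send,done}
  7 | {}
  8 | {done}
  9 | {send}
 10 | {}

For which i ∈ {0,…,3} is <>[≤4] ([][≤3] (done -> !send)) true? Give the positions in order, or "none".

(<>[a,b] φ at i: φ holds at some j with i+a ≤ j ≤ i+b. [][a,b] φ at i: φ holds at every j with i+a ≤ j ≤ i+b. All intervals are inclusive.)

3

Evaluate at each i in [0,3]:
  i=0: ✗ (none in [0,4])
  i=1: ✗ (none in [1,5])
  i=2: ✗ (none in [2,6])
  i=3: ✓ (witness j=7)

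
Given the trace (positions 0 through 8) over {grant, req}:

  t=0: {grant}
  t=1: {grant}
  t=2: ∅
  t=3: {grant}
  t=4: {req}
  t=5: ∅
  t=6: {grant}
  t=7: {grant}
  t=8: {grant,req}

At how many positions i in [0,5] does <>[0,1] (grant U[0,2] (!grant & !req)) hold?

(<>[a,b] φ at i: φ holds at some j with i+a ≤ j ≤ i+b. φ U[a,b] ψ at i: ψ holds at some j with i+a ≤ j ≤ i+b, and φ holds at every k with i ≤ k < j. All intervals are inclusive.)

5

Evaluate at each i in [0,5]:
  i=0: ✓ (witness j=0)
  i=1: ✓ (witness j=1)
  i=2: ✓ (witness j=2)
  i=3: ✗ (none in [3,4])
  i=4: ✓ (witness j=5)
  i=5: ✓ (witness j=5)
Positions where it holds: {0, 1, 2, 4, 5} → 5.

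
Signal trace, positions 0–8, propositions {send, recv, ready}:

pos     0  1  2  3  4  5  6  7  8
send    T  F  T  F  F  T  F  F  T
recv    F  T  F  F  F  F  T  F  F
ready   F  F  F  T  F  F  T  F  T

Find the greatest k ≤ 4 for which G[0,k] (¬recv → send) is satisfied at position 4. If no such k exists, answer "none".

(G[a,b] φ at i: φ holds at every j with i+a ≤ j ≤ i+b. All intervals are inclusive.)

none

(¬recv → send) must hold from j=4 onward; find where it first fails.
  j=4: fails → no k works.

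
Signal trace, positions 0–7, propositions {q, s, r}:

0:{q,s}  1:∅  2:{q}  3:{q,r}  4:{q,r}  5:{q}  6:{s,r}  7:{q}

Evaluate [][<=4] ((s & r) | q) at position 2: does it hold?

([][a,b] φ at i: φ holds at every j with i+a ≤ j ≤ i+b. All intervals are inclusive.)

Holds

Check ((s & r) | q) at every j in [2,6]:
  j=2: true
  j=3: true
  j=4: true
  j=5: true
  j=6: true
All positions satisfy it → formula holds.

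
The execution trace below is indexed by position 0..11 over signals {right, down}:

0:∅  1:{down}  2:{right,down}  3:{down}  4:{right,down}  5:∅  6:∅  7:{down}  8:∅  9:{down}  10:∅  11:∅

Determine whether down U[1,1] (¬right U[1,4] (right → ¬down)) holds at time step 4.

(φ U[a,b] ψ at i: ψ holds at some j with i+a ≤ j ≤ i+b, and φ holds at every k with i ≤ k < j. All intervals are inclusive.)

Holds

Need some j in [5,5] with (¬right U[1,4] (right → ¬down)), and down at every k in [4,j-1].
  j=5: (¬right U[1,4] (right → ¬down)) holds; down holds at every k in [4,4] → satisfied.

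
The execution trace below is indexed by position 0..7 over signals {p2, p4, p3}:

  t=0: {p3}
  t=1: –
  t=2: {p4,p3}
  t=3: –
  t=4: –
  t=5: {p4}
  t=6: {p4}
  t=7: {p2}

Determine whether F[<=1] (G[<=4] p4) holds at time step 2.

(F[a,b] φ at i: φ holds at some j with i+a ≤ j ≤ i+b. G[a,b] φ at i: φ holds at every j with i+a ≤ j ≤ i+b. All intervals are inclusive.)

Check G[<=4] p4 at each j in [2,3]:
  j=2: fails at 3
  j=3: fails at 3
No position in the window satisfies it → formula fails.

Does not hold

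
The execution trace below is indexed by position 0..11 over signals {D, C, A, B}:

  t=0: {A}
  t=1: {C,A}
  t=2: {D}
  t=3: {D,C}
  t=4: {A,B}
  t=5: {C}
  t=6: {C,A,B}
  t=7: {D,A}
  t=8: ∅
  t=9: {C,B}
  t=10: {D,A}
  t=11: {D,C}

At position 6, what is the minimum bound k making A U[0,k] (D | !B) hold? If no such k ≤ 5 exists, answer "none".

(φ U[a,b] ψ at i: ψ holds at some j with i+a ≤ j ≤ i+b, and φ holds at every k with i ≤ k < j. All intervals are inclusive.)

Need earliest j ≥ 6 with (D | !B), and A at every k in [6,j-1].
  j=6: rhs fails.
  j=7: rhs holds; lhs holds on [6,6]. k = 1.

1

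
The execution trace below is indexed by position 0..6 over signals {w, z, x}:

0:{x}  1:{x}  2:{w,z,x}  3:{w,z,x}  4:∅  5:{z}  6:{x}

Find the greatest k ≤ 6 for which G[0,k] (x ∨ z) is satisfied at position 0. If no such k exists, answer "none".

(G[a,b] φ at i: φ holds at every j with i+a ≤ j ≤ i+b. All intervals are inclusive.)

3

(x ∨ z) must hold from j=0 onward; find where it first fails.
  j=0: holds
  j=1: holds
  j=2: holds
  j=3: holds
  j=4: fails
Holds on [0,3], so largest k = 3.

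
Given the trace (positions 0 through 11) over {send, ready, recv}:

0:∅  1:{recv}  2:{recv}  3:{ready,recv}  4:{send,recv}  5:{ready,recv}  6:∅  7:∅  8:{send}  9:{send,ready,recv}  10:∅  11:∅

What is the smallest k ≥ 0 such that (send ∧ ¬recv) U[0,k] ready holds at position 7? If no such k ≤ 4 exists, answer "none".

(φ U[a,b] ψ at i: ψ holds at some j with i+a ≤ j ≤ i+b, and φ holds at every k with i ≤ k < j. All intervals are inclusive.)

Need earliest j ≥ 7 with ready, and (send ∧ ¬recv) at every k in [7,j-1].
  j=7: rhs fails.
  j=8: rhs fails.
  j=9: rhs holds but lhs fails at k=7.
  j=10: rhs fails.
  j=11: rhs fails.
No witness within the range → none.

none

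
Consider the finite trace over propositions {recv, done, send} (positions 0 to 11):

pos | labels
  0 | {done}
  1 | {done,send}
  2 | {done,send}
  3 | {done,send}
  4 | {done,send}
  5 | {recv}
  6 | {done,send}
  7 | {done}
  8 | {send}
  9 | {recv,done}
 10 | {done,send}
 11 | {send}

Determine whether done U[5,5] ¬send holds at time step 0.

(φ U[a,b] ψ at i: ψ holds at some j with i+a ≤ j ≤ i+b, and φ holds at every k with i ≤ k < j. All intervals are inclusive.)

Yes

Need some j in [5,5] with ¬send, and done at every k in [0,j-1].
  j=5: ¬send holds; done holds at every k in [0,4] → satisfied.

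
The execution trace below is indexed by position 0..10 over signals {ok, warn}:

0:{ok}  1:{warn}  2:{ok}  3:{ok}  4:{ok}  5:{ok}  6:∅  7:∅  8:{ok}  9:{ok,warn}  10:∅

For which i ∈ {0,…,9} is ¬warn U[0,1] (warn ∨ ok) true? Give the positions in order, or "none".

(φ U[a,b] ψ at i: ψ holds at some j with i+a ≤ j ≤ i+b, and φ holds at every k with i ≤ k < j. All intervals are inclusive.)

Evaluate at each i in [0,9]:
  i=0: ✓ (rhs at j=0)
  i=1: ✓ (rhs at j=1)
  i=2: ✓ (rhs at j=2)
  i=3: ✓ (rhs at j=3)
  i=4: ✓ (rhs at j=4)
  i=5: ✓ (rhs at j=5)
  i=6: ✗ (no rhs in [6,7])
  i=7: ✓ (rhs at j=8; lhs holds on [7,7])
  i=8: ✓ (rhs at j=8)
  i=9: ✓ (rhs at j=9)

0, 1, 2, 3, 4, 5, 7, 8, 9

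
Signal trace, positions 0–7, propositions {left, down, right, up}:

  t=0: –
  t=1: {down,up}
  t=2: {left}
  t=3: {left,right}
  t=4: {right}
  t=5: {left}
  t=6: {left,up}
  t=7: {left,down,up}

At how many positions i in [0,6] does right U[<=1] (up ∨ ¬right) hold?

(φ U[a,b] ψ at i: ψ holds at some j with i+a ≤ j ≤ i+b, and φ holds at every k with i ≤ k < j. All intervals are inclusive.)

6

Evaluate at each i in [0,6]:
  i=0: ✓ (rhs at j=0)
  i=1: ✓ (rhs at j=1)
  i=2: ✓ (rhs at j=2)
  i=3: ✗ (no rhs in [3,4])
  i=4: ✓ (rhs at j=5; lhs holds on [4,4])
  i=5: ✓ (rhs at j=5)
  i=6: ✓ (rhs at j=6)
Positions where it holds: {0, 1, 2, 4, 5, 6} → 6.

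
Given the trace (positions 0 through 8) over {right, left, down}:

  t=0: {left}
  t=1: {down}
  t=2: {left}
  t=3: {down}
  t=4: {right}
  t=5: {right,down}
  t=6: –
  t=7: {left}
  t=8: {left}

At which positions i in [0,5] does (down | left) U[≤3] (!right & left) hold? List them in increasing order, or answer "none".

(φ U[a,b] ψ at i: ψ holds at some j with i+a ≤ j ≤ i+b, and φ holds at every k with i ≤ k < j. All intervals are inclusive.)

0, 1, 2

Evaluate at each i in [0,5]:
  i=0: ✓ (rhs at j=0)
  i=1: ✓ (rhs at j=2; lhs holds on [1,1])
  i=2: ✓ (rhs at j=2)
  i=3: ✗ (no rhs in [3,6])
  i=4: ✗ (lhs fails at k=4 before rhs at j=7)
  i=5: ✗ (lhs fails at k=6 before rhs at j=7)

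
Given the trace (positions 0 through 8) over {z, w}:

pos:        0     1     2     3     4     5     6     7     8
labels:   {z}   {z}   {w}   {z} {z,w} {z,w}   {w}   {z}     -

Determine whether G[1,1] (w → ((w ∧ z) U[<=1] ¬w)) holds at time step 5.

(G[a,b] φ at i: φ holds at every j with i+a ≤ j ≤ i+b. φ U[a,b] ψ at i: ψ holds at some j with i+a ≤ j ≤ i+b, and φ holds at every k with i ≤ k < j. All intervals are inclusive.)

Check (w → ((w ∧ z) U[<=1] ¬w)) at every j in [6,6]:
  j=6: antecedent true; consequent fails → ✗
Fails at j=6 → formula fails.

False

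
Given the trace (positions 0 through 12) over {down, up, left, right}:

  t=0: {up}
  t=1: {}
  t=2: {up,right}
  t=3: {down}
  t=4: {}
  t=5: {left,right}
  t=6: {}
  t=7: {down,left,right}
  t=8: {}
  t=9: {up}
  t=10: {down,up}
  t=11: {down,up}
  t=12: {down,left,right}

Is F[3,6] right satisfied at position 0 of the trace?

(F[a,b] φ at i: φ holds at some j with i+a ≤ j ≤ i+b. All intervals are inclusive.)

Yes

Check right at each j in [3,6]:
  j=3: false
  j=4: false
  j=5: true
  j=6: false
Found at j=5 → formula holds.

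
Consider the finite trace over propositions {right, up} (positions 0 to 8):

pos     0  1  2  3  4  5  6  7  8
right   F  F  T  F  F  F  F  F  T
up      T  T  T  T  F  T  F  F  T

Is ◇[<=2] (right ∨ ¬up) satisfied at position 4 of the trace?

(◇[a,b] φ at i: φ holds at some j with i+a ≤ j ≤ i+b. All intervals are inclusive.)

Check (right ∨ ¬up) at each j in [4,6]:
  j=4: true
  j=5: false
  j=6: true
Found at j=4 → formula holds.

Holds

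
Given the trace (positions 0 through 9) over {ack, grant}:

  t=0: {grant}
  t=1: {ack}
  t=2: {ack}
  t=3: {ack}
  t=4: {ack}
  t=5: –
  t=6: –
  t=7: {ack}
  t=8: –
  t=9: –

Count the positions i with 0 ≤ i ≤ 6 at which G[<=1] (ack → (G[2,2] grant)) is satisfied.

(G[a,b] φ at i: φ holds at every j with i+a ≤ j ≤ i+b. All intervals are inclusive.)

1

Evaluate at each i in [0,6]:
  i=0: ✗ (fails at j=1)
  i=1: ✗ (fails at j=1)
  i=2: ✗ (fails at j=2)
  i=3: ✗ (fails at j=3)
  i=4: ✗ (fails at j=4)
  i=5: ✓ (all of [5,6])
  i=6: ✗ (fails at j=7)
Positions where it holds: {5} → 1.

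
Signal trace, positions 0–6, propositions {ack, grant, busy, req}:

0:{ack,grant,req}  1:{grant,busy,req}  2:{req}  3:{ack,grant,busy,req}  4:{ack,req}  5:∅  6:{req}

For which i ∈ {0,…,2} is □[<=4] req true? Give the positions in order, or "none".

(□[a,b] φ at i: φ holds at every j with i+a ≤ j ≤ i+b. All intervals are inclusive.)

Evaluate at each i in [0,2]:
  i=0: ✓ (all of [0,4])
  i=1: ✗ (fails at j=5)
  i=2: ✗ (fails at j=5)

0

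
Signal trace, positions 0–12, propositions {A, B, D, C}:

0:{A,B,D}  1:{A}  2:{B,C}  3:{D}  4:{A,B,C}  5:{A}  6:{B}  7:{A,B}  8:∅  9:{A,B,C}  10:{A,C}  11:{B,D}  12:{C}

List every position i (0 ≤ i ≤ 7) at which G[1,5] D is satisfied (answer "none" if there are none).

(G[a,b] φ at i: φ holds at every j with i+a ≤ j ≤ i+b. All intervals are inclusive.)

none

Evaluate at each i in [0,7]:
  i=0: ✗ (fails at j=1)
  i=1: ✗ (fails at j=2)
  i=2: ✗ (fails at j=4)
  i=3: ✗ (fails at j=4)
  i=4: ✗ (fails at j=5)
  i=5: ✗ (fails at j=6)
  i=6: ✗ (fails at j=7)
  i=7: ✗ (fails at j=8)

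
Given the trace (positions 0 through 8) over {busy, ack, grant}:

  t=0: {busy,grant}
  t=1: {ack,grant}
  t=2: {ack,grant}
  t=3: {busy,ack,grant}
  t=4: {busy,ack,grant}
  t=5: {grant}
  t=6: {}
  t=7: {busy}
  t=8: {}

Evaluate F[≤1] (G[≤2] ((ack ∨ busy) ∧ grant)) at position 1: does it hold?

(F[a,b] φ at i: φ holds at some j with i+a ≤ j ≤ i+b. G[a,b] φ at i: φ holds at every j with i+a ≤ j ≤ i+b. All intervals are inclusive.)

Holds

Check G[≤2] ((ack ∨ busy) ∧ grant) at each j in [1,2]:
  j=1: holds on [1,3]
  j=2: holds on [2,4]
Found at j=1 → formula holds.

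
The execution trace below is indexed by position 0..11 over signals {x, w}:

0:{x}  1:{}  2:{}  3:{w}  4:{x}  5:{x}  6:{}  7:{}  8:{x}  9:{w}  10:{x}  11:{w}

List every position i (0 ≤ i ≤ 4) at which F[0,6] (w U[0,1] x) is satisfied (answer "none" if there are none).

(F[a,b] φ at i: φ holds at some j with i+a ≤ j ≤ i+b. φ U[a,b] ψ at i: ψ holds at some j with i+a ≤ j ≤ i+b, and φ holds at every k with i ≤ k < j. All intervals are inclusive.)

0, 1, 2, 3, 4

Evaluate at each i in [0,4]:
  i=0: ✓ (witness j=0)
  i=1: ✓ (witness j=3)
  i=2: ✓ (witness j=3)
  i=3: ✓ (witness j=3)
  i=4: ✓ (witness j=4)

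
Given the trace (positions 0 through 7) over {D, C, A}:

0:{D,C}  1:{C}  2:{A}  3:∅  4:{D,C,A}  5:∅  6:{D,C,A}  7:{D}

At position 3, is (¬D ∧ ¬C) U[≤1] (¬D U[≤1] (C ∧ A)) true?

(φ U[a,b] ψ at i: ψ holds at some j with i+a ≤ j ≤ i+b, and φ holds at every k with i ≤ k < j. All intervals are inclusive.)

Need some j in [3,4] with (¬D U[≤1] (C ∧ A)), and (¬D ∧ ¬C) at every k in [3,j-1].
  j=3: (¬D U[≤1] (C ∧ A)) holds; no prefix to check → satisfied.

Yes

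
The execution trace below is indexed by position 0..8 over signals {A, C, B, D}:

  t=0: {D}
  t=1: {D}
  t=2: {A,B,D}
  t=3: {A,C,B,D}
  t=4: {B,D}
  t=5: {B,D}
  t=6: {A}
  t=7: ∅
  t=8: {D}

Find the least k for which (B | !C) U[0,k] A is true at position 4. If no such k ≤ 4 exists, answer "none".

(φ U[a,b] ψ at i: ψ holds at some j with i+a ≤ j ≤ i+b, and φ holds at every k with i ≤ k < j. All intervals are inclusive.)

Need earliest j ≥ 4 with A, and (B | !C) at every k in [4,j-1].
  j=4: rhs fails.
  j=5: rhs fails.
  j=6: rhs holds; lhs holds on [4,5]. k = 2.

2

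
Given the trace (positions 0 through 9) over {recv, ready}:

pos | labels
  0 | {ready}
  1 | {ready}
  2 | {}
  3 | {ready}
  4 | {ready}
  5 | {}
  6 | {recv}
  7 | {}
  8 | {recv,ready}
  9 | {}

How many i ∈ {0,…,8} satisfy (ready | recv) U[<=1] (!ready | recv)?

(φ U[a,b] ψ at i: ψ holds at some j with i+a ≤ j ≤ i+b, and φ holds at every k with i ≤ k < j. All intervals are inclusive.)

7

Evaluate at each i in [0,8]:
  i=0: ✗ (no rhs in [0,1])
  i=1: ✓ (rhs at j=2; lhs holds on [1,1])
  i=2: ✓ (rhs at j=2)
  i=3: ✗ (no rhs in [3,4])
  i=4: ✓ (rhs at j=5; lhs holds on [4,4])
  i=5: ✓ (rhs at j=5)
  i=6: ✓ (rhs at j=6)
  i=7: ✓ (rhs at j=7)
  i=8: ✓ (rhs at j=8)
Positions where it holds: {1, 2, 4, 5, 6, 7, 8} → 7.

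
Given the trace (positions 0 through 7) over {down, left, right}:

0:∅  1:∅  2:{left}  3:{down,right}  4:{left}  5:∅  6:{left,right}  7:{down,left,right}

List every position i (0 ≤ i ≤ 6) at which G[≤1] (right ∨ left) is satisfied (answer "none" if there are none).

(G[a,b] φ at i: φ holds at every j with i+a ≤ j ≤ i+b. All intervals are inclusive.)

2, 3, 6

Evaluate at each i in [0,6]:
  i=0: ✗ (fails at j=0)
  i=1: ✗ (fails at j=1)
  i=2: ✓ (all of [2,3])
  i=3: ✓ (all of [3,4])
  i=4: ✗ (fails at j=5)
  i=5: ✗ (fails at j=5)
  i=6: ✓ (all of [6,7])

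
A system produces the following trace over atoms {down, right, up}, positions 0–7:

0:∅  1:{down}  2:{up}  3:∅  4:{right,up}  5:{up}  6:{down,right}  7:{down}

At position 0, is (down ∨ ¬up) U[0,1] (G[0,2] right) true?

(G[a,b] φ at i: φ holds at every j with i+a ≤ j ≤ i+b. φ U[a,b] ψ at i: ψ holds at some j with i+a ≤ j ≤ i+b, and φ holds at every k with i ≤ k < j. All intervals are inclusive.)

False

Need some j in [0,1] with G[0,2] right, and (down ∨ ¬up) at every k in [0,j-1].
  j=0: G[0,2] right — fails at 0.
  j=1: G[0,2] right — fails at 1.
No j in the window works → until fails.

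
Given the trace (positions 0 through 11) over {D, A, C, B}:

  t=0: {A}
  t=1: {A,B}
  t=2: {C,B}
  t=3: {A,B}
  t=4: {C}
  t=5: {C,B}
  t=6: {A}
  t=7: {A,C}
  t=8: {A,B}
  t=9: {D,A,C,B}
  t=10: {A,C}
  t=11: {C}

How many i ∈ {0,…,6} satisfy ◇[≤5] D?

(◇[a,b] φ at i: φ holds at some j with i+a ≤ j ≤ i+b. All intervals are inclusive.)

Evaluate at each i in [0,6]:
  i=0: ✗ (none in [0,5])
  i=1: ✗ (none in [1,6])
  i=2: ✗ (none in [2,7])
  i=3: ✗ (none in [3,8])
  i=4: ✓ (witness j=9)
  i=5: ✓ (witness j=9)
  i=6: ✓ (witness j=9)
Positions where it holds: {4, 5, 6} → 3.

3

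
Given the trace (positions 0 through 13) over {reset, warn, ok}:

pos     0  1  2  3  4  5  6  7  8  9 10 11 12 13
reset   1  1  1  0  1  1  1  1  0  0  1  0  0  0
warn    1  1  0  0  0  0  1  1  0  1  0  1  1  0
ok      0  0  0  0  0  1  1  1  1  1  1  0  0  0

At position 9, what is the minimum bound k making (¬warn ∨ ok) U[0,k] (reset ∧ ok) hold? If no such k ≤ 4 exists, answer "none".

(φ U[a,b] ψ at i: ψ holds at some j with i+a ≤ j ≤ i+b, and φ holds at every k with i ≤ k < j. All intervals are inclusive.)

Need earliest j ≥ 9 with (reset ∧ ok), and (¬warn ∨ ok) at every k in [9,j-1].
  j=9: rhs fails.
  j=10: rhs holds; lhs holds on [9,9]. k = 1.

1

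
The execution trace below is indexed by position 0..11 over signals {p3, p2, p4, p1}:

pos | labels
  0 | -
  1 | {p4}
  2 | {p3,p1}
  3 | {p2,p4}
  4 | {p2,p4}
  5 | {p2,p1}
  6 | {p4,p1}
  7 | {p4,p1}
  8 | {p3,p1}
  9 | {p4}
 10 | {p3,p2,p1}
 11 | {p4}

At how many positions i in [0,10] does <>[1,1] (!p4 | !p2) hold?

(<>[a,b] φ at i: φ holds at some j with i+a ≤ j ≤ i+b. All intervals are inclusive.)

Evaluate at each i in [0,10]:
  i=0: ✓ (witness j=1)
  i=1: ✓ (witness j=2)
  i=2: ✗ (none in [3,3])
  i=3: ✗ (none in [4,4])
  i=4: ✓ (witness j=5)
  i=5: ✓ (witness j=6)
  i=6: ✓ (witness j=7)
  i=7: ✓ (witness j=8)
  i=8: ✓ (witness j=9)
  i=9: ✓ (witness j=10)
  i=10: ✓ (witness j=11)
Positions where it holds: {0, 1, 4, 5, 6, 7, 8, 9, 10} → 9.

9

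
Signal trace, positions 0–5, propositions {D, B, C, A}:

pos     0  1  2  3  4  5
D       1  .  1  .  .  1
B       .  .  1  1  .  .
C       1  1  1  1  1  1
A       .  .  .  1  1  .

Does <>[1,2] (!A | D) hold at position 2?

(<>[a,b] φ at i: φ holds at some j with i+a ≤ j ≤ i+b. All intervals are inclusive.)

No

Check (!A | D) at each j in [3,4]:
  j=3: false
  j=4: false
No position in the window satisfies it → formula fails.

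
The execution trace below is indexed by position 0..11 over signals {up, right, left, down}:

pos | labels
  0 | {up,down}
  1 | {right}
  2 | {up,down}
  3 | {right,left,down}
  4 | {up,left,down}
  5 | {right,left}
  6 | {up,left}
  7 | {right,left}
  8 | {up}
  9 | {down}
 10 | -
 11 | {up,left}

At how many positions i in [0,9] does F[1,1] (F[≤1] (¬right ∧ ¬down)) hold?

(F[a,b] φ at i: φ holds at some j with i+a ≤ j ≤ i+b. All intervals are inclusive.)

Evaluate at each i in [0,9]:
  i=0: ✗ (none in [1,1])
  i=1: ✗ (none in [2,2])
  i=2: ✗ (none in [3,3])
  i=3: ✗ (none in [4,4])
  i=4: ✓ (witness j=5)
  i=5: ✓ (witness j=6)
  i=6: ✓ (witness j=7)
  i=7: ✓ (witness j=8)
  i=8: ✓ (witness j=9)
  i=9: ✓ (witness j=10)
Positions where it holds: {4, 5, 6, 7, 8, 9} → 6.

6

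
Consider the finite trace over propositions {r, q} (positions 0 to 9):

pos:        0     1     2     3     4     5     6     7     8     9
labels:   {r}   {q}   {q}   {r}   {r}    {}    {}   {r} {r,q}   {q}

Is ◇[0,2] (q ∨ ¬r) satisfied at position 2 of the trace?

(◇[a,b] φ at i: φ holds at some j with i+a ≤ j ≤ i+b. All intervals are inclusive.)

True

Check (q ∨ ¬r) at each j in [2,4]:
  j=2: true
  j=3: false
  j=4: false
Found at j=2 → formula holds.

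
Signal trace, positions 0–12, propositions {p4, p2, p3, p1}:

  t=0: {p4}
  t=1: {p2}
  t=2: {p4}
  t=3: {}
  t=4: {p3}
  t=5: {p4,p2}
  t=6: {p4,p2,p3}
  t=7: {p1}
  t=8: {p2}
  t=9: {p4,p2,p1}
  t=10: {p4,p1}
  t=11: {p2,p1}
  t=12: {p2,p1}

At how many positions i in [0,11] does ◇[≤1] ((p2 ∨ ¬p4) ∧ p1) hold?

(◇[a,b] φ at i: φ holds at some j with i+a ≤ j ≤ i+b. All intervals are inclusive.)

Evaluate at each i in [0,11]:
  i=0: ✗ (none in [0,1])
  i=1: ✗ (none in [1,2])
  i=2: ✗ (none in [2,3])
  i=3: ✗ (none in [3,4])
  i=4: ✗ (none in [4,5])
  i=5: ✗ (none in [5,6])
  i=6: ✓ (witness j=7)
  i=7: ✓ (witness j=7)
  i=8: ✓ (witness j=9)
  i=9: ✓ (witness j=9)
  i=10: ✓ (witness j=11)
  i=11: ✓ (witness j=11)
Positions where it holds: {6, 7, 8, 9, 10, 11} → 6.

6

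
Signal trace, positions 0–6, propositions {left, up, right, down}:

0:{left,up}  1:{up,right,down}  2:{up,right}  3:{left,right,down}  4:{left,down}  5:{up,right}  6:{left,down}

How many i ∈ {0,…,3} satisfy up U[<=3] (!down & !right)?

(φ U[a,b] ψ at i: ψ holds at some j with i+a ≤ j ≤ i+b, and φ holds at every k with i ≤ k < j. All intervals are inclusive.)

1

Evaluate at each i in [0,3]:
  i=0: ✓ (rhs at j=0)
  i=1: ✗ (no rhs in [1,4])
  i=2: ✗ (no rhs in [2,5])
  i=3: ✗ (no rhs in [3,6])
Positions where it holds: {0} → 1.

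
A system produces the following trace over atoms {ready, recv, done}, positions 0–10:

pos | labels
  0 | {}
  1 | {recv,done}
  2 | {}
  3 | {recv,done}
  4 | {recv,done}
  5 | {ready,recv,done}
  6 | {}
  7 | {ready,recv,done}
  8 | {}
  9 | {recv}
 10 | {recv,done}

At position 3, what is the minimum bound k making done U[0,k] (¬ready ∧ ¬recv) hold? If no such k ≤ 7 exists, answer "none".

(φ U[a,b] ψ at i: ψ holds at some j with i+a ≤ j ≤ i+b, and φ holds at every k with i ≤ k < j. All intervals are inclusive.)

3

Need earliest j ≥ 3 with (¬ready ∧ ¬recv), and done at every k in [3,j-1].
  j=3: rhs fails.
  j=4: rhs fails.
  j=5: rhs fails.
  j=6: rhs holds; lhs holds on [3,5]. k = 3.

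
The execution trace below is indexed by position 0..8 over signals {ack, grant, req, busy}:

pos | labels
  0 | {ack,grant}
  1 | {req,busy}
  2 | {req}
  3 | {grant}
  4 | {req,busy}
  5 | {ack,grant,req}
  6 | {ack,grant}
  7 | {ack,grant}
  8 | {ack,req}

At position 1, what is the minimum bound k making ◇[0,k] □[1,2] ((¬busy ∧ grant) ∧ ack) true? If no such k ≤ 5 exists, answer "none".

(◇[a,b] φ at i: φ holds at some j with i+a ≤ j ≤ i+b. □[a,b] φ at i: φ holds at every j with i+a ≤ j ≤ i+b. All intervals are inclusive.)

3

Scan j = 1,2,… for □[1,2] ((¬busy ∧ grant) ∧ ack):
  j=1: fails
  j=2: fails
  j=3: fails
  j=4: holds
First hit at j=4, so smallest k = 4-1 = 3.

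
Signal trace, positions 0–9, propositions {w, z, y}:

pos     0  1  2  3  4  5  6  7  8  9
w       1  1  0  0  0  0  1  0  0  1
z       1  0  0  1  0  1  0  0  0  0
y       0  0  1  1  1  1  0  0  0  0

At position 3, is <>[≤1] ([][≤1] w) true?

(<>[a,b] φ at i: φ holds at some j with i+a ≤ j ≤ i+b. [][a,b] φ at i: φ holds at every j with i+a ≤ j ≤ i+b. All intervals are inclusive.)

Check [][≤1] w at each j in [3,4]:
  j=3: fails at 3
  j=4: fails at 4
No position in the window satisfies it → formula fails.

False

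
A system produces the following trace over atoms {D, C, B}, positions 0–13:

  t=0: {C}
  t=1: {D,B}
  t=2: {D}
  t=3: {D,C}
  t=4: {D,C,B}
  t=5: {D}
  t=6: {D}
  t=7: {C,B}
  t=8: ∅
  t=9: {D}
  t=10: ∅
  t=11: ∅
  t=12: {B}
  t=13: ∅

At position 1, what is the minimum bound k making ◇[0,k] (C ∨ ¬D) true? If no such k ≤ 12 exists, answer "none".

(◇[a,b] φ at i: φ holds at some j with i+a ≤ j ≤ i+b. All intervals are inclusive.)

Scan j = 1,2,… for (C ∨ ¬D):
  j=1: fails
  j=2: fails
  j=3: holds
First hit at j=3, so smallest k = 3-1 = 2.

2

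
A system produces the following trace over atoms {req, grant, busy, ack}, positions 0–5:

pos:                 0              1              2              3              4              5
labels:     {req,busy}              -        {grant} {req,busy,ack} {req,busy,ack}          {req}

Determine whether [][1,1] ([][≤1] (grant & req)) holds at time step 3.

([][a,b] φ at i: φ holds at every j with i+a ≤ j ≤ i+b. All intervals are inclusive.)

False

Check [][≤1] (grant & req) at every j in [4,4]:
  j=4: fails at 4
Fails at j=4 → formula fails.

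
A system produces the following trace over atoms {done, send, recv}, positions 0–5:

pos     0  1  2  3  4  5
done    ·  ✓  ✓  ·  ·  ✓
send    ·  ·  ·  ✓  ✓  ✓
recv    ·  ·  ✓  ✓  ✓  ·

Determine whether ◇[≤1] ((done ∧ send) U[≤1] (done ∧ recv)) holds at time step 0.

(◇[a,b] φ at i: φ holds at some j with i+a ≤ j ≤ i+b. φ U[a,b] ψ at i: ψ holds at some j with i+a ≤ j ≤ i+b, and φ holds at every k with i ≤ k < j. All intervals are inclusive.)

Check ((done ∧ send) U[≤1] (done ∧ recv)) at each j in [0,1]:
  j=0: fails
  j=1: fails
No position in the window satisfies it → formula fails.

Does not hold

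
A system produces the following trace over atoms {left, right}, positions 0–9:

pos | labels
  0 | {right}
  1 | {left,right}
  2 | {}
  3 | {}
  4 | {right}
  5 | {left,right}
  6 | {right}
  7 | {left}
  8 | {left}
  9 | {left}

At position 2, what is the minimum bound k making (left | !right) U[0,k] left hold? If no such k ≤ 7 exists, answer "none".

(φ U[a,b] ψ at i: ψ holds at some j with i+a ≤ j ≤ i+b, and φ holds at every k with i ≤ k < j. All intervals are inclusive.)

Need earliest j ≥ 2 with left, and (left | !right) at every k in [2,j-1].
  j=2: rhs fails.
  j=3: rhs fails.
  j=4: rhs fails.
  j=5: rhs holds but lhs fails at k=4.
  j=6: rhs fails.
  j=7: rhs holds but lhs fails at k=4.
  j=8: rhs holds but lhs fails at k=4.
  j=9: rhs holds but lhs fails at k=4.
No witness within the range → none.

none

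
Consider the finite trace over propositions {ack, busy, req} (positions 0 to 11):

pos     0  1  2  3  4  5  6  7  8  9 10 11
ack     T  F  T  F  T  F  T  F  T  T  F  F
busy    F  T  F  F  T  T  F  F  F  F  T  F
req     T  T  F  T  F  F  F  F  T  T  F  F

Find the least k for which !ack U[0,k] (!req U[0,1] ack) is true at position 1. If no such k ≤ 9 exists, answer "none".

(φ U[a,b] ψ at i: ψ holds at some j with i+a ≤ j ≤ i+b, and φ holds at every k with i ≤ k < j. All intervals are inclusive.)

Need earliest j ≥ 1 with (!req U[0,1] ack), and !ack at every k in [1,j-1].
  j=1: rhs fails.
  j=2: rhs holds; lhs holds on [1,1]. k = 1.

1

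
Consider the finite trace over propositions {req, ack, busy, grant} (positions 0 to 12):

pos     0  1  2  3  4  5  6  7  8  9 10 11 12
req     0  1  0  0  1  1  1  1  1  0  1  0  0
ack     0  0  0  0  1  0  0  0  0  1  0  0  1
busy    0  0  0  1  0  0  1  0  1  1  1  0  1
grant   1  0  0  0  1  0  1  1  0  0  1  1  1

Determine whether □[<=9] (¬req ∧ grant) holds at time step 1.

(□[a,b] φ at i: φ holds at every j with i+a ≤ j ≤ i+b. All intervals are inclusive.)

Check (¬req ∧ grant) at every j in [1,10]:
  j=1: false
  j=2: false
  j=3: false
  j=4: false
  j=5: false
  j=6: false
  j=7: false
  j=8: false
  j=9: false
  j=10: false
Fails at j=1 → formula fails.

Does not hold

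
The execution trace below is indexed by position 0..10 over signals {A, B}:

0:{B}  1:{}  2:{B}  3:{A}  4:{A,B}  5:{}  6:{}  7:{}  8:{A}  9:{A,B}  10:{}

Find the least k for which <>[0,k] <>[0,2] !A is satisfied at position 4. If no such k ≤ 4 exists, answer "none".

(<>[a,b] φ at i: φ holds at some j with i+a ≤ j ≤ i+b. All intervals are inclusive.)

Scan j = 4,5,… for <>[0,2] !A:
  j=4: holds
First hit at j=4, so smallest k = 4-4 = 0.

0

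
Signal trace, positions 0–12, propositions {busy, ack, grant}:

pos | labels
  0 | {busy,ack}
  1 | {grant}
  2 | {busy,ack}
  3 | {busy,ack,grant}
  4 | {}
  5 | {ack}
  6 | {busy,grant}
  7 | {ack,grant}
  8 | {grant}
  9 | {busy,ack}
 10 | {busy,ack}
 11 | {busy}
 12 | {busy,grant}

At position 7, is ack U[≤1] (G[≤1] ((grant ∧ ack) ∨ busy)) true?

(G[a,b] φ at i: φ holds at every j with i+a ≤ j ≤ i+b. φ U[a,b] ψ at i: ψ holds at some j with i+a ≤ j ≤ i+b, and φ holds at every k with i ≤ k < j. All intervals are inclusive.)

Does not hold

Need some j in [7,8] with G[≤1] ((grant ∧ ack) ∨ busy), and ack at every k in [7,j-1].
  j=7: G[≤1] ((grant ∧ ack) ∨ busy) — fails at 8.
  j=8: G[≤1] ((grant ∧ ack) ∨ busy) — fails at 8.
No j in the window works → until fails.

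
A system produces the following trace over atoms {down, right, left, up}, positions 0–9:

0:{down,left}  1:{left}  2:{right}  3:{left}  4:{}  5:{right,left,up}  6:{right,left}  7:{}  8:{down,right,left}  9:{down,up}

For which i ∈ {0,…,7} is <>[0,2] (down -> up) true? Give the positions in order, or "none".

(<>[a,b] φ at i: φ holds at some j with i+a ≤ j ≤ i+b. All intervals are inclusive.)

Evaluate at each i in [0,7]:
  i=0: ✓ (witness j=1)
  i=1: ✓ (witness j=1)
  i=2: ✓ (witness j=2)
  i=3: ✓ (witness j=3)
  i=4: ✓ (witness j=4)
  i=5: ✓ (witness j=5)
  i=6: ✓ (witness j=6)
  i=7: ✓ (witness j=7)

0, 1, 2, 3, 4, 5, 6, 7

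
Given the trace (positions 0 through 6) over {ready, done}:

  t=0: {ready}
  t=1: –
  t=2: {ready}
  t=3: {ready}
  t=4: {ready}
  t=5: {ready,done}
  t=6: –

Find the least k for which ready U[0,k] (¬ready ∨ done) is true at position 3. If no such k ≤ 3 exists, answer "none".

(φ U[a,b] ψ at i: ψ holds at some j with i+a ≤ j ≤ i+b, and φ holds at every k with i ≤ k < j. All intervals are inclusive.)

Need earliest j ≥ 3 with (¬ready ∨ done), and ready at every k in [3,j-1].
  j=3: rhs fails.
  j=4: rhs fails.
  j=5: rhs holds; lhs holds on [3,4]. k = 2.

2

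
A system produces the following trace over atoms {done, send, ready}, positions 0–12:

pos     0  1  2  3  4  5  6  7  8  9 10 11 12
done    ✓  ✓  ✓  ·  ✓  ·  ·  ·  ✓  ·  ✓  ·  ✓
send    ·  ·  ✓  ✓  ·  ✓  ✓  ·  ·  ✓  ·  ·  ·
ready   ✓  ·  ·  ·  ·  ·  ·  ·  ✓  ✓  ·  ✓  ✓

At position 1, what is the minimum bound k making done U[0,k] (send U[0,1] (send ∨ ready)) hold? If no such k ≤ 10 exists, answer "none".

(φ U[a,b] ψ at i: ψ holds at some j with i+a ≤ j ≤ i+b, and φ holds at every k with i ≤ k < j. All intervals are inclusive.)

1

Need earliest j ≥ 1 with (send U[0,1] (send ∨ ready)), and done at every k in [1,j-1].
  j=1: rhs fails.
  j=2: rhs holds; lhs holds on [1,1]. k = 1.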